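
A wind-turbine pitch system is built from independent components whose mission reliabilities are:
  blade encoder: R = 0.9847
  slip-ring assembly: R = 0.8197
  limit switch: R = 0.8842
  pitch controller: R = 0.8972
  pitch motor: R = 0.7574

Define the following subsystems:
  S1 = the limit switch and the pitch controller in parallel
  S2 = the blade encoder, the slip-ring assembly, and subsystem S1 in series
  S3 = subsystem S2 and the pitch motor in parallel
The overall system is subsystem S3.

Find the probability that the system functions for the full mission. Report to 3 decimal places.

0.951

Parallel (limit switch and pitch controller): 1 − (1 − 0.88420)(1 − 0.89720) = 0.98810
Series (blade encoder, slip-ring assembly, and [0.98810]): 0.98470 × 0.81970 × 0.98810 = 0.79755
Parallel ([0.79755] and pitch motor): 1 − (1 − 0.79755)(1 − 0.75740) = 0.951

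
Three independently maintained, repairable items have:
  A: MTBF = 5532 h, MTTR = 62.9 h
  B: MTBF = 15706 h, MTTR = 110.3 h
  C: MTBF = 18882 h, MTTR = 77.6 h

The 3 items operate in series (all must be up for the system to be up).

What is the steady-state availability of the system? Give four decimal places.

A(A) = MTBF/(MTBF+MTTR) = 5532/(5532+62.9) = 0.988758
A(B) = MTBF/(MTBF+MTTR) = 15706/(15706+110.3) = 0.993026
A(C) = MTBF/(MTBF+MTTR) = 18882/(18882+77.6) = 0.995907
Series availability: 0.988758 × 0.993026 × 0.995907 = 0.9778

0.9778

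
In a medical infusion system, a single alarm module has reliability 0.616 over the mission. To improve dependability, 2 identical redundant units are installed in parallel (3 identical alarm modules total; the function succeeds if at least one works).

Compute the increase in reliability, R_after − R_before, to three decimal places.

R_before = 0.616
R_after = 1 − (1 − 0.616)^3 = 0.943
ΔR = 0.943 − 0.616 = 0.327

0.327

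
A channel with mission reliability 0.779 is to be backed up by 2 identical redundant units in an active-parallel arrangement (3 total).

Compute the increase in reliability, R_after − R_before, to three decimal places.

R_before = 0.779
R_after = 1 − (1 − 0.779)^3 = 0.989
ΔR = 0.989 − 0.779 = 0.210

0.210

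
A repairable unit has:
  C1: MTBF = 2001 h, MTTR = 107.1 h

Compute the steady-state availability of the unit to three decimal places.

0.949

A(C1) = MTBF/(MTBF+MTTR) = 2001/(2001+107.1) = 0.949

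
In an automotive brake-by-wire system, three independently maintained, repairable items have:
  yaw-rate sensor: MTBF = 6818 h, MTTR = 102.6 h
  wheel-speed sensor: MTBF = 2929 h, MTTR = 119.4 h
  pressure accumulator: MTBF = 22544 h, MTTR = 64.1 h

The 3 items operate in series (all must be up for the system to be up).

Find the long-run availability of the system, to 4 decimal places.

A(yaw-rate sensor) = MTBF/(MTBF+MTTR) = 6818/(6818+102.6) = 0.985175
A(wheel-speed sensor) = MTBF/(MTBF+MTTR) = 2929/(2929+119.4) = 0.960832
A(pressure accumulator) = MTBF/(MTBF+MTTR) = 22544/(22544+64.1) = 0.997165
Series availability: 0.985175 × 0.960832 × 0.997165 = 0.9439

0.9439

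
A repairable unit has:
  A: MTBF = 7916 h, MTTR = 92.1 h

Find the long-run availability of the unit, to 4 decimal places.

A(A) = MTBF/(MTBF+MTTR) = 7916/(7916+92.1) = 0.9885

0.9885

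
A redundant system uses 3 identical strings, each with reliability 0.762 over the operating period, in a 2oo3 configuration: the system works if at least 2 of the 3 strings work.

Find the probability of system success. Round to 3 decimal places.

0.857

R = Σ_{i=2}^{3} C(3,i) p^i (1−p)^{3−i} with p = 0.762
C(3,2)·0.762^2·0.238^1 = 0.41458
C(3,3)·0.762^3·0.238^0 = 0.44245
Sum = 0.857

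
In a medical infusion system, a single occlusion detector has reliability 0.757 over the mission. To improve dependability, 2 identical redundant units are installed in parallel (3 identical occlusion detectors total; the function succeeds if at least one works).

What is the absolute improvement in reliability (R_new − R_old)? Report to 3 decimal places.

0.229

R_before = 0.757
R_after = 1 − (1 − 0.757)^3 = 0.986
ΔR = 0.986 − 0.757 = 0.229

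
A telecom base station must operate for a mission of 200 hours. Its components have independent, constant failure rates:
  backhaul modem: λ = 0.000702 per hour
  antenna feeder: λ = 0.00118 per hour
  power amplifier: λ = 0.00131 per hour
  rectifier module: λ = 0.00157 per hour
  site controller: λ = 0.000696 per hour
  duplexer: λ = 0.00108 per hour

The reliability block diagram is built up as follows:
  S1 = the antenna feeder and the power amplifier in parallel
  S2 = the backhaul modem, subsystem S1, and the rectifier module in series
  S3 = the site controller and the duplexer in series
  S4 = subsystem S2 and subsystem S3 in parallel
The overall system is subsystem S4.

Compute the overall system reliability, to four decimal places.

0.8816

R(backhaul modem) = exp(−0.000702 × 200) = 0.869011
R(antenna feeder) = exp(−0.00118 × 200) = 0.789781
R(power amplifier) = exp(−0.00131 × 200) = 0.769511
R(rectifier module) = exp(−0.00157 × 200) = 0.730519
R(site controller) = exp(−0.000696 × 200) = 0.870054
R(duplexer) = exp(−0.00108 × 200) = 0.805735
Parallel (antenna feeder and power amplifier): 1 − (1 − 0.789781)(1 − 0.769511) = 0.951547
Series (backhaul modem, [0.951547], and rectifier module): 0.869011 × 0.951547 × 0.730519 = 0.604070
Series (site controller and duplexer): 0.870054 × 0.805735 = 0.701033
Parallel ([0.604070] and [0.701033]): 1 − (1 − 0.604070)(1 − 0.701033) = 0.8816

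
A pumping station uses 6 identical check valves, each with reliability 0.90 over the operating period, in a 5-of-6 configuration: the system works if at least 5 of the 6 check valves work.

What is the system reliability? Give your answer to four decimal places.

0.8857

R = Σ_{i=5}^{6} C(6,i) p^i (1−p)^{6−i} with p = 0.90
C(6,5)·0.90^5·0.10^1 = 0.354294
C(6,6)·0.90^6·0.10^0 = 0.531441
Sum = 0.8857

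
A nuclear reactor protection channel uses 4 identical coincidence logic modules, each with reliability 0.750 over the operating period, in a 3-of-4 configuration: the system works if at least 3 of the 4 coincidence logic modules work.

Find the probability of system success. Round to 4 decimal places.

R = Σ_{i=3}^{4} C(4,i) p^i (1−p)^{4−i} with p = 0.750
C(4,3)·0.750^3·0.250^1 = 0.421875
C(4,4)·0.750^4·0.250^0 = 0.316406
Sum = 0.7383

0.7383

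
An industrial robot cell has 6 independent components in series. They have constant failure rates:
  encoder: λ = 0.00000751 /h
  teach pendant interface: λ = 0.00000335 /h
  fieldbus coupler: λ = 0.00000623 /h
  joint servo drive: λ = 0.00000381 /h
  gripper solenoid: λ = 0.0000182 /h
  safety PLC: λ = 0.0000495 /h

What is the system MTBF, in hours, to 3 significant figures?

11300

Series of exponential components: λ_sys = Σ λ_i
λ_sys = 0.00000751 + 0.00000335 + 0.00000623 + 0.00000381 + 0.0000182 + 0.0000495 = 8.8600e-05 /h
MTBF = 1 / λ_sys = 11300 h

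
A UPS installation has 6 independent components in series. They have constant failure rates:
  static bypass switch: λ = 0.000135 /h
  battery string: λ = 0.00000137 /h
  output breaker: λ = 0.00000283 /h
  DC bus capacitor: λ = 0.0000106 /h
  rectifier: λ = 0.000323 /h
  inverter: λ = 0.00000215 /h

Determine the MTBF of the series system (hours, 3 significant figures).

Series of exponential components: λ_sys = Σ λ_i
λ_sys = 0.000135 + 0.00000137 + 0.00000283 + 0.0000106 + 0.000323 + 0.00000215 = 4.7495e-04 /h
MTBF = 1 / λ_sys = 2110 h

2110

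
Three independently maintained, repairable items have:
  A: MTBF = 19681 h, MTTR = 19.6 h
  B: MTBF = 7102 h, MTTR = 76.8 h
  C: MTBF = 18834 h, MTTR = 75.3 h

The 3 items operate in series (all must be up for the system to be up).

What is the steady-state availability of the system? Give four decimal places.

0.9844

A(A) = MTBF/(MTBF+MTTR) = 19681/(19681+19.6) = 0.999005
A(B) = MTBF/(MTBF+MTTR) = 7102/(7102+76.8) = 0.989302
A(C) = MTBF/(MTBF+MTTR) = 18834/(18834+75.3) = 0.996018
Series availability: 0.999005 × 0.989302 × 0.996018 = 0.9844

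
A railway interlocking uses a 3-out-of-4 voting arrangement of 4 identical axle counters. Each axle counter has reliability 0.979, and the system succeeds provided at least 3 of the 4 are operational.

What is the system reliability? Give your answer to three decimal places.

R = Σ_{i=3}^{4} C(4,i) p^i (1−p)^{4−i} with p = 0.979
C(4,3)·0.979^3·0.021^1 = 0.07882
C(4,4)·0.979^4·0.021^0 = 0.91861
Sum = 0.997

0.997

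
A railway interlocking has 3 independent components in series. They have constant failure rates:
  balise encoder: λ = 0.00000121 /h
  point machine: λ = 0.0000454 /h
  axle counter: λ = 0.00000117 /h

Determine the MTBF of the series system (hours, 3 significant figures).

20900

Series of exponential components: λ_sys = Σ λ_i
λ_sys = 0.00000121 + 0.0000454 + 0.00000117 = 4.7780e-05 /h
MTBF = 1 / λ_sys = 20900 h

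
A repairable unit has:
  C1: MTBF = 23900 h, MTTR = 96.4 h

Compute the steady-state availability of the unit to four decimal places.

0.9960

A(C1) = MTBF/(MTBF+MTTR) = 23900/(23900+96.4) = 0.9960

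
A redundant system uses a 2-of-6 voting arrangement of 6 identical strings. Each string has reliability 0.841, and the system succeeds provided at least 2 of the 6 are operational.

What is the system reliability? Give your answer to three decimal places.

0.999

R = Σ_{i=2}^{6} C(6,i) p^i (1−p)^{6−i} with p = 0.841
C(6,2)·0.841^2·0.159^4 = 0.00678
C(6,3)·0.841^3·0.159^3 = 0.04782
C(6,4)·0.841^4·0.159^2 = 0.18970
C(6,5)·0.841^5·0.159^1 = 0.40135
C(6,6)·0.841^6·0.159^0 = 0.35381
Sum = 0.999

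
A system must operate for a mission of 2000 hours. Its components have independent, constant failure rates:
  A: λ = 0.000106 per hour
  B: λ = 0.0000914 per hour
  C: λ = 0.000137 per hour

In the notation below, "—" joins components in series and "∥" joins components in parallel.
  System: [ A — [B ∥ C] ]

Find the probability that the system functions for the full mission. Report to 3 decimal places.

0.777

R(A) = exp(−0.000106 × 2000) = 0.80896
R(B) = exp(−0.0000914 × 2000) = 0.83293
R(C) = exp(−0.000137 × 2000) = 0.76033
Parallel (B and C): 1 − (1 − 0.83293)(1 − 0.76033) = 0.95996
Series (A and [0.95996]): 0.80896 × 0.95996 = 0.777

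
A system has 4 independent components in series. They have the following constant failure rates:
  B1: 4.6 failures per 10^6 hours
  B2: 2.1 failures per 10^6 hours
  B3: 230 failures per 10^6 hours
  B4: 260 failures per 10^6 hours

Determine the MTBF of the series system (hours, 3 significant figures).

Series of exponential components: λ_sys = Σ λ_i
λ_sys = 0.0000046 + 0.0000021 + 0.00023 + 0.00026 = 4.9670e-04 /h
MTBF = 1 / λ_sys = 2010 h

2010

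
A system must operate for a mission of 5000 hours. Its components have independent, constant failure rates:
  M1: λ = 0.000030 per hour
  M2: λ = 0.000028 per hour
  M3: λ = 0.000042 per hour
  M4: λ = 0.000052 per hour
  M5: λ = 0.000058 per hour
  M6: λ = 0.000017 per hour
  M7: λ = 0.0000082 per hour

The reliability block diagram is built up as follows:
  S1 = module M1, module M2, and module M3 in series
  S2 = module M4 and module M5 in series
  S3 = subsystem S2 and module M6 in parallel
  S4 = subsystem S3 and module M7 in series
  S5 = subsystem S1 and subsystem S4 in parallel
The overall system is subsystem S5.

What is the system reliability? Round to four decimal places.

0.9712

R(M1) = exp(−0.000030 × 5000) = 0.860708
R(M2) = exp(−0.000028 × 5000) = 0.869358
R(M3) = exp(−0.000042 × 5000) = 0.810584
R(M4) = exp(−0.000052 × 5000) = 0.771052
R(M5) = exp(−0.000058 × 5000) = 0.748264
R(M6) = exp(−0.000017 × 5000) = 0.918512
R(M7) = exp(−0.0000082 × 5000) = 0.959829
Series (M1, M2, and M3): 0.860708 × 0.869358 × 0.810584 = 0.606530
Series (M4 and M5): 0.771052 × 0.748264 = 0.576950
Parallel ([0.576950] and M6): 1 − (1 − 0.576950)(1 − 0.918512) = 0.965527
Series ([0.965527] and M7): 0.965527 × 0.959829 = 0.926741
Parallel ([0.606530] and [0.926741]): 1 − (1 − 0.606530)(1 − 0.926741) = 0.9712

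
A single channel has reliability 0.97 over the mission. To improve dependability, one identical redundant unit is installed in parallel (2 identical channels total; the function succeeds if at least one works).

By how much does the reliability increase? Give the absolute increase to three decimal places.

0.029

R_before = 0.97
R_after = 1 − (1 − 0.97)^2 = 0.999
ΔR = 0.999 − 0.97 = 0.029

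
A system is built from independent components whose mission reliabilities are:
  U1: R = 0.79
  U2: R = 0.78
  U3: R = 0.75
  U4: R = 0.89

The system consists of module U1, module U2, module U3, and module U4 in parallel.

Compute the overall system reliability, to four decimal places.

0.9987

Parallel (U1, U2, U3, and U4): 1 − (1 − 0.790000)(1 − 0.780000)(1 − 0.750000)(1 − 0.890000) = 0.9987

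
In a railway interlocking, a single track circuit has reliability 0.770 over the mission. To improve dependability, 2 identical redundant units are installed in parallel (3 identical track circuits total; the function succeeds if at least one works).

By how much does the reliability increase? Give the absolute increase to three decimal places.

0.218

R_before = 0.770
R_after = 1 − (1 − 0.770)^3 = 0.988
ΔR = 0.988 − 0.770 = 0.218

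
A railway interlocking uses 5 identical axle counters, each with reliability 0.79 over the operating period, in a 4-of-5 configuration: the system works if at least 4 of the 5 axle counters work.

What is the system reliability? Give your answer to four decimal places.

0.7167

R = Σ_{i=4}^{5} C(5,i) p^i (1−p)^{5−i} with p = 0.79
C(5,4)·0.79^4·0.21^1 = 0.408976
C(5,5)·0.79^5·0.21^0 = 0.307706
Sum = 0.7167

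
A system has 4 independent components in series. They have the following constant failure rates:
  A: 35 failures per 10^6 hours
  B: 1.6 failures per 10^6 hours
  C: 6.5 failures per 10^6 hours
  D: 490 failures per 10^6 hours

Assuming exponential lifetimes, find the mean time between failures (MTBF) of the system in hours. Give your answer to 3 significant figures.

1880

Series of exponential components: λ_sys = Σ λ_i
λ_sys = 0.000035 + 0.0000016 + 0.0000065 + 0.00049 = 5.3310e-04 /h
MTBF = 1 / λ_sys = 1880 h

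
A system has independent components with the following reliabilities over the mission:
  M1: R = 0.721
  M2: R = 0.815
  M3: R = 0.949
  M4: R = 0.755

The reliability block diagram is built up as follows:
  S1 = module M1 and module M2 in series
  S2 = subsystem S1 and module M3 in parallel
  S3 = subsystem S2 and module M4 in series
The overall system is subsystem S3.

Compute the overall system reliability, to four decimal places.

Series (M1 and M2): 0.721000 × 0.815000 = 0.587615
Parallel ([0.587615] and M3): 1 − (1 − 0.587615)(1 − 0.949000) = 0.978968
Series ([0.978968] and M4): 0.978968 × 0.755000 = 0.7391

0.7391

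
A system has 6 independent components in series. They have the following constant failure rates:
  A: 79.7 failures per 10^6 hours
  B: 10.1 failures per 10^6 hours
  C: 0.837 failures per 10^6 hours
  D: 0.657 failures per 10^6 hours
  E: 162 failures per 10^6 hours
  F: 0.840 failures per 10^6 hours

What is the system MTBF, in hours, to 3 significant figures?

Series of exponential components: λ_sys = Σ λ_i
λ_sys = 0.0000797 + 0.0000101 + 0.000000837 + 0.000000657 + 0.000162 + 0.000000840 = 2.5413e-04 /h
MTBF = 1 / λ_sys = 3930 h

3930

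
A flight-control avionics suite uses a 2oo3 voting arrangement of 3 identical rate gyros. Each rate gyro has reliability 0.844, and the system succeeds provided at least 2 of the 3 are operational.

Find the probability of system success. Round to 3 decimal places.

R = Σ_{i=2}^{3} C(3,i) p^i (1−p)^{3−i} with p = 0.844
C(3,2)·0.844^2·0.156^1 = 0.33337
C(3,3)·0.844^3·0.156^0 = 0.60121
Sum = 0.935

0.935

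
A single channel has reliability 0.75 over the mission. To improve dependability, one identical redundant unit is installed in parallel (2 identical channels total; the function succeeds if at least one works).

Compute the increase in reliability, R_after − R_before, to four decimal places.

0.1875

R_before = 0.75
R_after = 1 − (1 − 0.75)^2 = 0.9375
ΔR = 0.9375 − 0.75 = 0.1875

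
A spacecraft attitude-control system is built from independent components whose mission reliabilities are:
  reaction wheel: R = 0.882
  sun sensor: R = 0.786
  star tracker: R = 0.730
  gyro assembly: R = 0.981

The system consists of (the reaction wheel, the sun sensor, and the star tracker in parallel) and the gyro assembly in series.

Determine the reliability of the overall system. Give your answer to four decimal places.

Parallel (reaction wheel, sun sensor, and star tracker): 1 − (1 − 0.882000)(1 − 0.786000)(1 − 0.730000) = 0.993182
Series ([0.993182] and gyro assembly): 0.993182 × 0.981000 = 0.9743

0.9743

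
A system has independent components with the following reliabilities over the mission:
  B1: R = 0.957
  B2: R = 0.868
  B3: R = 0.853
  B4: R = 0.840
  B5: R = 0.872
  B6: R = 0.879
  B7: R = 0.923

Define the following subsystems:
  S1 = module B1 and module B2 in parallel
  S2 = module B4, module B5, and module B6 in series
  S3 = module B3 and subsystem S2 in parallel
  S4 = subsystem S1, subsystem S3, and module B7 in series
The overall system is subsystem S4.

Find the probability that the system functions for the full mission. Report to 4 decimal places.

0.8697

Parallel (B1 and B2): 1 − (1 − 0.957000)(1 − 0.868000) = 0.994324
Series (B4, B5, and B6): 0.840000 × 0.872000 × 0.879000 = 0.643850
Parallel (B3 and [0.643850]): 1 − (1 − 0.853000)(1 − 0.643850) = 0.947646
Series ([0.994324], [0.947646], and B7): 0.994324 × 0.947646 × 0.923000 = 0.8697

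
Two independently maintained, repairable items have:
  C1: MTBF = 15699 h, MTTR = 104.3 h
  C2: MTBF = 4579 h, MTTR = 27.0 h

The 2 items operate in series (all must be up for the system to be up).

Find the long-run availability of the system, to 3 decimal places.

0.988

A(C1) = MTBF/(MTBF+MTTR) = 15699/(15699+104.3) = 0.993400
A(C2) = MTBF/(MTBF+MTTR) = 4579/(4579+27.0) = 0.994138
Series availability: 0.993400 × 0.994138 = 0.988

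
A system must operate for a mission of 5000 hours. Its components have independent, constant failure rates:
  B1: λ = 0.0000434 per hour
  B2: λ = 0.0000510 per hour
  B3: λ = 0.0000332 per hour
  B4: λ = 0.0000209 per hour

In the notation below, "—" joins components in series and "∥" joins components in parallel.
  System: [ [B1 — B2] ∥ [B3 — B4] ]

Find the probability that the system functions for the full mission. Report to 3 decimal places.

0.911

R(B1) = exp(−0.0000434 × 5000) = 0.80493
R(B2) = exp(−0.0000510 × 5000) = 0.77492
R(B3) = exp(−0.0000332 × 5000) = 0.84705
R(B4) = exp(−0.0000209 × 5000) = 0.90077
Series (B1 and B2): 0.80493 × 0.77492 = 0.62376
Series (B3 and B4): 0.84705 × 0.90077 = 0.76300
Parallel ([0.62376] and [0.76300]): 1 − (1 − 0.62376)(1 − 0.76300) = 0.911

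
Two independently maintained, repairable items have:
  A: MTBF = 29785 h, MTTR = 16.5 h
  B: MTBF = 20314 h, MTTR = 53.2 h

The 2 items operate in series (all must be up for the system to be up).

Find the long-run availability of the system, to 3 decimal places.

0.997

A(A) = MTBF/(MTBF+MTTR) = 29785/(29785+16.5) = 0.999446
A(B) = MTBF/(MTBF+MTTR) = 20314/(20314+53.2) = 0.997388
Series availability: 0.999446 × 0.997388 = 0.997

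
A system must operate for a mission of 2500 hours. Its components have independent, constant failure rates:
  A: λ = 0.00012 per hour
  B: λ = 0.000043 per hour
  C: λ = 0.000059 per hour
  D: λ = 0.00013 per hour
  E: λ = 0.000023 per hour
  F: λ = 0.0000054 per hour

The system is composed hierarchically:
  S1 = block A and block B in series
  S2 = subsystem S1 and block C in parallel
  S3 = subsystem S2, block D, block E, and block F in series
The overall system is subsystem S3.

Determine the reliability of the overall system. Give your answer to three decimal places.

0.642

R(A) = exp(−0.00012 × 2500) = 0.74082
R(B) = exp(−0.000043 × 2500) = 0.89808
R(C) = exp(−0.000059 × 2500) = 0.86286
R(D) = exp(−0.00013 × 2500) = 0.72253
R(E) = exp(−0.000023 × 2500) = 0.94412
R(F) = exp(−0.0000054 × 2500) = 0.98659
Series (A and B): 0.74082 × 0.89808 = 0.66532
Parallel ([0.66532] and C): 1 − (1 − 0.66532)(1 − 0.86286) = 0.95410
Series ([0.95410], D, E, and F): 0.95410 × 0.72253 × 0.94412 × 0.98659 = 0.642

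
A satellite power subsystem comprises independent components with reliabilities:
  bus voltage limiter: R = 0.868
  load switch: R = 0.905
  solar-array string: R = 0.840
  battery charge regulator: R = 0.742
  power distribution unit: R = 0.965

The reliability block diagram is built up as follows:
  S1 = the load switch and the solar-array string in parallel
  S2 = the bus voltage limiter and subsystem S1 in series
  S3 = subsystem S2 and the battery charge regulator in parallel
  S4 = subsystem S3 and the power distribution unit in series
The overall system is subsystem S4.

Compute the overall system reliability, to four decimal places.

0.9289

Parallel (load switch and solar-array string): 1 − (1 − 0.905000)(1 − 0.840000) = 0.984800
Series (bus voltage limiter and [0.984800]): 0.868000 × 0.984800 = 0.854806
Parallel ([0.854806] and battery charge regulator): 1 − (1 − 0.854806)(1 − 0.742000) = 0.962540
Series ([0.962540] and power distribution unit): 0.962540 × 0.965000 = 0.9289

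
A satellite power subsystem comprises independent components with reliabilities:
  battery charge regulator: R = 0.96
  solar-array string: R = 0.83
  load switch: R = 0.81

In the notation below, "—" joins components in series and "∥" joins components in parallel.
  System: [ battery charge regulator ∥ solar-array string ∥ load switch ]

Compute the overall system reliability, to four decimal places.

0.9987

Parallel (battery charge regulator, solar-array string, and load switch): 1 − (1 − 0.960000)(1 − 0.830000)(1 − 0.810000) = 0.9987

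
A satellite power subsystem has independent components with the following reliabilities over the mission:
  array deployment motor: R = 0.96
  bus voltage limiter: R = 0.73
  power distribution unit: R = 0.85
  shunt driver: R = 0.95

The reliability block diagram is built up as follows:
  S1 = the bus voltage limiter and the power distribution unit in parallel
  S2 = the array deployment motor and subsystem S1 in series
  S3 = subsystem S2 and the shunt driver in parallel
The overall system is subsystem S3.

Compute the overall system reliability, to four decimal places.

Parallel (bus voltage limiter and power distribution unit): 1 − (1 − 0.730000)(1 − 0.850000) = 0.959500
Series (array deployment motor and [0.959500]): 0.960000 × 0.959500 = 0.921120
Parallel ([0.921120] and shunt driver): 1 − (1 − 0.921120)(1 − 0.950000) = 0.9961

0.9961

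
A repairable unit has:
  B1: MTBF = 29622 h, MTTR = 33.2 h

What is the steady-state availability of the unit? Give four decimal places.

0.9989

A(B1) = MTBF/(MTBF+MTTR) = 29622/(29622+33.2) = 0.9989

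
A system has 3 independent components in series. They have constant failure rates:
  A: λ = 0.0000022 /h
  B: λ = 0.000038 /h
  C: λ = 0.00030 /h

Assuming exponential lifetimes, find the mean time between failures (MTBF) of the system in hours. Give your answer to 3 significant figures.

Series of exponential components: λ_sys = Σ λ_i
λ_sys = 0.0000022 + 0.000038 + 0.00030 = 3.4020e-04 /h
MTBF = 1 / λ_sys = 2940 h

2940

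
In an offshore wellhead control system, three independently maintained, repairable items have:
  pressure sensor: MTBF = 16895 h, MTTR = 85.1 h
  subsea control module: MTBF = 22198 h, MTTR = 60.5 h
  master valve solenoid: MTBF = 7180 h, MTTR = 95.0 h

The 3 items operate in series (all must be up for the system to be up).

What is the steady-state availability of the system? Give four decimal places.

A(pressure sensor) = MTBF/(MTBF+MTTR) = 16895/(16895+85.1) = 0.994988
A(subsea control module) = MTBF/(MTBF+MTTR) = 22198/(22198+60.5) = 0.997282
A(master valve solenoid) = MTBF/(MTBF+MTTR) = 7180/(7180+95.0) = 0.986942
Series availability: 0.994988 × 0.997282 × 0.986942 = 0.9793

0.9793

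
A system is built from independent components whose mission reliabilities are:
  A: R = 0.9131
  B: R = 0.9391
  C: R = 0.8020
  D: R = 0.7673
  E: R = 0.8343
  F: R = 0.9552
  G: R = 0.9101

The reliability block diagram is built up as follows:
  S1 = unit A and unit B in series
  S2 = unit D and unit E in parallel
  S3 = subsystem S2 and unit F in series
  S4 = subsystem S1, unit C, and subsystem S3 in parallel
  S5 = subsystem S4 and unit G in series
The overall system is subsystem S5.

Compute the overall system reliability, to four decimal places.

Series (A and B): 0.913100 × 0.939100 = 0.857492
Parallel (D and E): 1 − (1 − 0.767300)(1 − 0.834300) = 0.961442
Series ([0.961442] and F): 0.961442 × 0.955200 = 0.918369
Parallel ([0.857492], C, and [0.918369]): 1 − (1 − 0.857492)(1 − 0.802000)(1 − 0.918369) = 0.997697
Series ([0.997697] and G): 0.997697 × 0.910100 = 0.9080

0.9080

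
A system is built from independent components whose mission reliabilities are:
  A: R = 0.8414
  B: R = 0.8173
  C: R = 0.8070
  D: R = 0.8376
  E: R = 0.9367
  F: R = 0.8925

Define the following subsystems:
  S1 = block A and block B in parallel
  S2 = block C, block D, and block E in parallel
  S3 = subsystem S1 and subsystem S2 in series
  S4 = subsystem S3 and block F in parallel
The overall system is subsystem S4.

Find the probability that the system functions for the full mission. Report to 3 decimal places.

0.997

Parallel (A and B): 1 − (1 − 0.84140)(1 − 0.81730) = 0.97102
Parallel (C, D, and E): 1 − (1 − 0.80700)(1 − 0.83760)(1 − 0.93670) = 0.99802
Series ([0.97102] and [0.99802]): 0.97102 × 0.99802 = 0.96910
Parallel ([0.96910] and F): 1 − (1 − 0.96910)(1 − 0.89250) = 0.997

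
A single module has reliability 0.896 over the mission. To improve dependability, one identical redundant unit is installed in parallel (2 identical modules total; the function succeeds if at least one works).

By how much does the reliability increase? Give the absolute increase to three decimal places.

0.093

R_before = 0.896
R_after = 1 − (1 − 0.896)^2 = 0.989
ΔR = 0.989 − 0.896 = 0.093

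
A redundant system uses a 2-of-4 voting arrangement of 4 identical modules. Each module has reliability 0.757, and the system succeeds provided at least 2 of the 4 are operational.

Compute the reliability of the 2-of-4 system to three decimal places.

R = Σ_{i=2}^{4} C(4,i) p^i (1−p)^{4−i} with p = 0.757
C(4,2)·0.757^2·0.243^2 = 0.20303
C(4,3)·0.757^3·0.243^1 = 0.42165
C(4,4)·0.757^4·0.243^0 = 0.32839
Sum = 0.953

0.953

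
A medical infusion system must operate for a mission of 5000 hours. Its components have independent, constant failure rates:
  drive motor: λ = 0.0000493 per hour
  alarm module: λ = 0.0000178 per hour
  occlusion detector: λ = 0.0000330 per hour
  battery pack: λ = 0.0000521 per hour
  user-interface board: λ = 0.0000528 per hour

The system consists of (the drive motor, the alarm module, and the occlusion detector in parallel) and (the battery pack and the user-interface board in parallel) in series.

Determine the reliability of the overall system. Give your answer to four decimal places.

0.9441

R(drive motor) = exp(−0.0000493 × 5000) = 0.781531
R(alarm module) = exp(−0.0000178 × 5000) = 0.914846
R(occlusion detector) = exp(−0.0000330 × 5000) = 0.847894
R(battery pack) = exp(−0.0000521 × 5000) = 0.770666
R(user-interface board) = exp(−0.0000528 × 5000) = 0.767974
Parallel (drive motor, alarm module, and occlusion detector): 1 − (1 − 0.781531)(1 − 0.914846)(1 − 0.847894) = 0.997170
Parallel (battery pack and user-interface board): 1 − (1 − 0.770666)(1 − 0.767974) = 0.946789
Series ([0.997170] and [0.946789]): 0.997170 × 0.946789 = 0.9441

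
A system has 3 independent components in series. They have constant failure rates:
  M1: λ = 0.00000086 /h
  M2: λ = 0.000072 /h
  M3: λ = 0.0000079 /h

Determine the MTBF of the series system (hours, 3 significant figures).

Series of exponential components: λ_sys = Σ λ_i
λ_sys = 0.00000086 + 0.000072 + 0.0000079 = 8.0760e-05 /h
MTBF = 1 / λ_sys = 12400 h

12400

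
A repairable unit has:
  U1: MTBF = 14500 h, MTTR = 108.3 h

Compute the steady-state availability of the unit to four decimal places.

A(U1) = MTBF/(MTBF+MTTR) = 14500/(14500+108.3) = 0.9926

0.9926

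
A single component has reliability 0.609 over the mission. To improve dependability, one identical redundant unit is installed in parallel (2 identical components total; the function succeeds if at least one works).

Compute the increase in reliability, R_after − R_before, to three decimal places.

R_before = 0.609
R_after = 1 − (1 − 0.609)^2 = 0.847
ΔR = 0.847 − 0.609 = 0.238

0.238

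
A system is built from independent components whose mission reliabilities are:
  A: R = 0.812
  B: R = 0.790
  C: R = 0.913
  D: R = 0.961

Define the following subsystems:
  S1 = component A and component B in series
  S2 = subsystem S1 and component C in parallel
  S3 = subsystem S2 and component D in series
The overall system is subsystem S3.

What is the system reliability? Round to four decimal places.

Series (A and B): 0.812000 × 0.790000 = 0.641480
Parallel ([0.641480] and C): 1 − (1 − 0.641480)(1 − 0.913000) = 0.968809
Series ([0.968809] and D): 0.968809 × 0.961000 = 0.9310

0.9310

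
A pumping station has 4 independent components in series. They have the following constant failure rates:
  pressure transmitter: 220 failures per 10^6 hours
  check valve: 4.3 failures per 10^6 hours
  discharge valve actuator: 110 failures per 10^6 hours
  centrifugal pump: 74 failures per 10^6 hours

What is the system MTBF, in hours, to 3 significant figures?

2450

Series of exponential components: λ_sys = Σ λ_i
λ_sys = 0.00022 + 0.0000043 + 0.00011 + 0.000074 = 4.0830e-04 /h
MTBF = 1 / λ_sys = 2450 h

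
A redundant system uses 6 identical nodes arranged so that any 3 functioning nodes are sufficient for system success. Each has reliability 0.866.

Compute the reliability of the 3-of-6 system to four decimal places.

0.9961

R = Σ_{i=3}^{6} C(6,i) p^i (1−p)^{6−i} with p = 0.866
C(6,3)·0.866^3·0.134^3 = 0.031253
C(6,4)·0.866^4·0.134^2 = 0.151486
C(6,5)·0.866^5·0.134^1 = 0.391603
C(6,6)·0.866^6·0.134^0 = 0.421801
Sum = 0.9961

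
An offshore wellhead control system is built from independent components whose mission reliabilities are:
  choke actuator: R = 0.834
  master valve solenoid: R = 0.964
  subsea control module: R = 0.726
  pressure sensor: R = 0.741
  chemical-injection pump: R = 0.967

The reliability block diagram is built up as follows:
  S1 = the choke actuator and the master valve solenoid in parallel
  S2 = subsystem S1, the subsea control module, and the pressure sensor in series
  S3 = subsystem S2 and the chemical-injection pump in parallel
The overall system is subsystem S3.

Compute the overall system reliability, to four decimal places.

Parallel (choke actuator and master valve solenoid): 1 − (1 − 0.834000)(1 − 0.964000) = 0.994024
Series ([0.994024], subsea control module, and pressure sensor): 0.994024 × 0.726000 × 0.741000 = 0.534751
Parallel ([0.534751] and chemical-injection pump): 1 − (1 − 0.534751)(1 − 0.967000) = 0.9846

0.9846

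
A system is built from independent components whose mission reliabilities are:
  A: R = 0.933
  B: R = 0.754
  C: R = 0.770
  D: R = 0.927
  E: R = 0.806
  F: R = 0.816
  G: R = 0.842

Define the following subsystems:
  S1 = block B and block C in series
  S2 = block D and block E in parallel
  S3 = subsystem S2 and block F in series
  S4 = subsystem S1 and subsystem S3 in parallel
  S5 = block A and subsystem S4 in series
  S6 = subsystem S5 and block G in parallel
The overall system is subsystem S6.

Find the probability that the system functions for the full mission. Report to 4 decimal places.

Series (B and C): 0.754000 × 0.770000 = 0.580580
Parallel (D and E): 1 − (1 − 0.927000)(1 − 0.806000) = 0.985838
Series ([0.985838] and F): 0.985838 × 0.816000 = 0.804444
Parallel ([0.580580] and [0.804444]): 1 − (1 − 0.580580)(1 − 0.804444) = 0.917980
Series (A and [0.917980]): 0.933000 × 0.917980 = 0.856475
Parallel ([0.856475] and G): 1 − (1 − 0.856475)(1 − 0.842000) = 0.9773

0.9773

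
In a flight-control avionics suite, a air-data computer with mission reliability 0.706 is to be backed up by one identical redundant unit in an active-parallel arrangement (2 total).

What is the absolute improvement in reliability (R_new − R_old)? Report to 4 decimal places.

0.2076

R_before = 0.706
R_after = 1 − (1 − 0.706)^2 = 0.9136
ΔR = 0.9136 − 0.706 = 0.2076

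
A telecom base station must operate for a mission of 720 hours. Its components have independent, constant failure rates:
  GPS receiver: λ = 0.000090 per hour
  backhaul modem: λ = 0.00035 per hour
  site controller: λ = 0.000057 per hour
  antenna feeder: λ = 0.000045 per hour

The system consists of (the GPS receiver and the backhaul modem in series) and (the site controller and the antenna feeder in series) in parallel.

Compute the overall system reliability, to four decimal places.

R(GPS receiver) = exp(−0.000090 × 720) = 0.937255
R(backhaul modem) = exp(−0.00035 × 720) = 0.777245
R(site controller) = exp(−0.000057 × 720) = 0.959791
R(antenna feeder) = exp(−0.000045 × 720) = 0.968119
Series (GPS receiver and backhaul modem): 0.937255 × 0.777245 = 0.728477
Series (site controller and antenna feeder): 0.959791 × 0.968119 = 0.929192
Parallel ([0.728477] and [0.929192]): 1 − (1 − 0.728477)(1 − 0.929192) = 0.9808

0.9808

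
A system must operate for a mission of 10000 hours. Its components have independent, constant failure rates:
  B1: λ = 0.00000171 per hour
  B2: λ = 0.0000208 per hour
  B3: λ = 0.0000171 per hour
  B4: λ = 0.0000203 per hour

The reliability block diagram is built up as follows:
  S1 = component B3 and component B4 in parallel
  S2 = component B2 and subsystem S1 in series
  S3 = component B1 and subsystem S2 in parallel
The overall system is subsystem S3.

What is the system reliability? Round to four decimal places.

R(B1) = exp(−0.00000171 × 10000) = 0.983045
R(B2) = exp(−0.0000208 × 10000) = 0.812207
R(B3) = exp(−0.0000171 × 10000) = 0.842822
R(B4) = exp(−0.0000203 × 10000) = 0.816278
Parallel (B3 and B4): 1 − (1 − 0.842822)(1 − 0.816278) = 0.971123
Series (B2 and [0.971123]): 0.812207 × 0.971123 = 0.788753
Parallel (B1 and [0.788753]): 1 − (1 − 0.983045)(1 − 0.788753) = 0.9964

0.9964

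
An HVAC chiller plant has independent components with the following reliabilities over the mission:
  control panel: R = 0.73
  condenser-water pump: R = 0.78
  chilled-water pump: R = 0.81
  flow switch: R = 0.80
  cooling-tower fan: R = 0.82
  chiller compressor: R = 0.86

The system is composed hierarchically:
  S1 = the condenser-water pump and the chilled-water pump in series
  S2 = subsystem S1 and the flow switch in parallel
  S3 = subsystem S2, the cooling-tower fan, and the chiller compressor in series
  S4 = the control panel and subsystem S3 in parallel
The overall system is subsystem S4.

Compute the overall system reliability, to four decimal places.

0.9064

Series (condenser-water pump and chilled-water pump): 0.780000 × 0.810000 = 0.631800
Parallel ([0.631800] and flow switch): 1 − (1 − 0.631800)(1 − 0.800000) = 0.926360
Series ([0.926360], cooling-tower fan, and chiller compressor): 0.926360 × 0.820000 × 0.860000 = 0.653269
Parallel (control panel and [0.653269]): 1 − (1 − 0.730000)(1 − 0.653269) = 0.9064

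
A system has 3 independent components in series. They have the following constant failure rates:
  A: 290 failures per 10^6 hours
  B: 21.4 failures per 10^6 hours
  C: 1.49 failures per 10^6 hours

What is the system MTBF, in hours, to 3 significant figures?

Series of exponential components: λ_sys = Σ λ_i
λ_sys = 0.000290 + 0.0000214 + 0.00000149 = 3.1289e-04 /h
MTBF = 1 / λ_sys = 3200 h

3200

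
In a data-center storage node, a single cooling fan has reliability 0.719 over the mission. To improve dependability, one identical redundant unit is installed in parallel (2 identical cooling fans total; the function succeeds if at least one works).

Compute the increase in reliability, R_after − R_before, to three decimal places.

0.202

R_before = 0.719
R_after = 1 − (1 − 0.719)^2 = 0.921
ΔR = 0.921 − 0.719 = 0.202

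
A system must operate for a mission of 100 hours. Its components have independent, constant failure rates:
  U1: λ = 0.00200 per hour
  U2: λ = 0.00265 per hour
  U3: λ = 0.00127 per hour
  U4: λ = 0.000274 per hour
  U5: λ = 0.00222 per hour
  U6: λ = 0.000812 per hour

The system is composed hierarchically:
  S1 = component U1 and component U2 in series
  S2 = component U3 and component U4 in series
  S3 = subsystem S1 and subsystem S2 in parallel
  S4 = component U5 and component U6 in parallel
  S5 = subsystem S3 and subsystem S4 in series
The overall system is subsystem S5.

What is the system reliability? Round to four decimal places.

R(U1) = exp(−0.00200 × 100) = 0.818731
R(U2) = exp(−0.00265 × 100) = 0.767206
R(U3) = exp(−0.00127 × 100) = 0.880734
R(U4) = exp(−0.000274 × 100) = 0.972972
R(U5) = exp(−0.00222 × 100) = 0.800915
R(U6) = exp(−0.000812 × 100) = 0.922009
Series (U1 and U2): 0.818731 × 0.767206 = 0.628135
Series (U3 and U4): 0.880734 × 0.972972 = 0.856930
Parallel ([0.628135] and [0.856930]): 1 − (1 − 0.628135)(1 − 0.856930) = 0.946797
Parallel (U5 and U6): 1 − (1 − 0.800915)(1 − 0.922009) = 0.984473
Series ([0.946797] and [0.984473]): 0.946797 × 0.984473 = 0.9321

0.9321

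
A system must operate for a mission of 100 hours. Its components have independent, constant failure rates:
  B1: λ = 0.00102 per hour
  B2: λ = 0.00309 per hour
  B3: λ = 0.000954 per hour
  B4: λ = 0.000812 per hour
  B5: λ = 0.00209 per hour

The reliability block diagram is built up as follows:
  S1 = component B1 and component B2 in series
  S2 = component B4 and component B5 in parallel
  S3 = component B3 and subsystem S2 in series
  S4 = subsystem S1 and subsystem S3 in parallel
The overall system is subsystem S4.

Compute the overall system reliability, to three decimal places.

R(B1) = exp(−0.00102 × 100) = 0.90303
R(B2) = exp(−0.00309 × 100) = 0.73418
R(B3) = exp(−0.000954 × 100) = 0.90901
R(B4) = exp(−0.000812 × 100) = 0.92201
R(B5) = exp(−0.00209 × 100) = 0.81140
Series (B1 and B2): 0.90303 × 0.73418 = 0.66299
Parallel (B4 and B5): 1 − (1 − 0.92201)(1 − 0.81140) = 0.98529
Series (B3 and [0.98529]): 0.90901 × 0.98529 = 0.89564
Parallel ([0.66299] and [0.89564]): 1 − (1 − 0.66299)(1 − 0.89564) = 0.965

0.965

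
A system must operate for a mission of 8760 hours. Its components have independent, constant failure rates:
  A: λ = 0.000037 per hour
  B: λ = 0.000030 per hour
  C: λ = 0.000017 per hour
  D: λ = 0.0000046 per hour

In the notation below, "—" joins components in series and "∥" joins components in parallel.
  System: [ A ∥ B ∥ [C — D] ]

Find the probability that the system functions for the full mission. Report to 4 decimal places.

0.9890

R(A) = exp(−0.000037 × 8760) = 0.723163
R(B) = exp(−0.000030 × 8760) = 0.768896
R(C) = exp(−0.000017 × 8760) = 0.861638
R(D) = exp(−0.0000046 × 8760) = 0.960505
Series (C and D): 0.861638 × 0.960505 = 0.827608
Parallel (A, B, and [0.827608]): 1 − (1 − 0.723163)(1 − 0.768896)(1 − 0.827608) = 0.9890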